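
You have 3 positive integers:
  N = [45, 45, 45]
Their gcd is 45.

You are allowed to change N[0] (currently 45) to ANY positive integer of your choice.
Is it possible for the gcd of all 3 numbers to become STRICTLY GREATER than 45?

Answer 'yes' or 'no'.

Current gcd = 45
gcd of all OTHER numbers (without N[0]=45): gcd([45, 45]) = 45
The new gcd after any change is gcd(45, new_value).
This can be at most 45.
Since 45 = old gcd 45, the gcd can only stay the same or decrease.

Answer: no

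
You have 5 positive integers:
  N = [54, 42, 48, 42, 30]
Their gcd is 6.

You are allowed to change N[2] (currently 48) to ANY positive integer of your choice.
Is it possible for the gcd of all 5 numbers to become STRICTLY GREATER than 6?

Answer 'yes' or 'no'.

Answer: no

Derivation:
Current gcd = 6
gcd of all OTHER numbers (without N[2]=48): gcd([54, 42, 42, 30]) = 6
The new gcd after any change is gcd(6, new_value).
This can be at most 6.
Since 6 = old gcd 6, the gcd can only stay the same or decrease.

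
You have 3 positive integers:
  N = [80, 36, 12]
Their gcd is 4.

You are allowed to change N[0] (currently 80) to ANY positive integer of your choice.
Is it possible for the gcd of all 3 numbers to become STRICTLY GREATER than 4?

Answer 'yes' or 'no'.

Current gcd = 4
gcd of all OTHER numbers (without N[0]=80): gcd([36, 12]) = 12
The new gcd after any change is gcd(12, new_value).
This can be at most 12.
Since 12 > old gcd 4, the gcd CAN increase (e.g., set N[0] = 12).

Answer: yes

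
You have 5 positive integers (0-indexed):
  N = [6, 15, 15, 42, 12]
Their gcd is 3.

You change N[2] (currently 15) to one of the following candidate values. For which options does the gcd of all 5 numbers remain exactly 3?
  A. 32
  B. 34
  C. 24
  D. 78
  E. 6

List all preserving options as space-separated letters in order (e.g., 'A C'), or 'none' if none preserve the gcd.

Answer: C D E

Derivation:
Old gcd = 3; gcd of others (without N[2]) = 3
New gcd for candidate v: gcd(3, v). Preserves old gcd iff gcd(3, v) = 3.
  Option A: v=32, gcd(3,32)=1 -> changes
  Option B: v=34, gcd(3,34)=1 -> changes
  Option C: v=24, gcd(3,24)=3 -> preserves
  Option D: v=78, gcd(3,78)=3 -> preserves
  Option E: v=6, gcd(3,6)=3 -> preserves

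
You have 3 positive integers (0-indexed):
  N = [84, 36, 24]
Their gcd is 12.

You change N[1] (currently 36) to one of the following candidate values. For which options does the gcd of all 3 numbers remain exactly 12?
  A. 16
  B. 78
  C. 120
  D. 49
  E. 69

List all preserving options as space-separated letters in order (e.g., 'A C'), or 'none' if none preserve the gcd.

Old gcd = 12; gcd of others (without N[1]) = 12
New gcd for candidate v: gcd(12, v). Preserves old gcd iff gcd(12, v) = 12.
  Option A: v=16, gcd(12,16)=4 -> changes
  Option B: v=78, gcd(12,78)=6 -> changes
  Option C: v=120, gcd(12,120)=12 -> preserves
  Option D: v=49, gcd(12,49)=1 -> changes
  Option E: v=69, gcd(12,69)=3 -> changes

Answer: C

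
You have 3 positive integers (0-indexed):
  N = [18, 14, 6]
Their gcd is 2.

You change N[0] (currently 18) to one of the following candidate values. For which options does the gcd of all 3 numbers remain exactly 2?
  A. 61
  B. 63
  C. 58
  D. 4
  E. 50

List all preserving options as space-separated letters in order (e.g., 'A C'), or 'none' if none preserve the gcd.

Old gcd = 2; gcd of others (without N[0]) = 2
New gcd for candidate v: gcd(2, v). Preserves old gcd iff gcd(2, v) = 2.
  Option A: v=61, gcd(2,61)=1 -> changes
  Option B: v=63, gcd(2,63)=1 -> changes
  Option C: v=58, gcd(2,58)=2 -> preserves
  Option D: v=4, gcd(2,4)=2 -> preserves
  Option E: v=50, gcd(2,50)=2 -> preserves

Answer: C D E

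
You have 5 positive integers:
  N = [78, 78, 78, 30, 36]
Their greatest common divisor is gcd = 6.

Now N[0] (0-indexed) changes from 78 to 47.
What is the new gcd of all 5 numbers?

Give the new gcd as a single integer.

Answer: 1

Derivation:
Numbers: [78, 78, 78, 30, 36], gcd = 6
Change: index 0, 78 -> 47
gcd of the OTHER numbers (without index 0): gcd([78, 78, 30, 36]) = 6
New gcd = gcd(g_others, new_val) = gcd(6, 47) = 1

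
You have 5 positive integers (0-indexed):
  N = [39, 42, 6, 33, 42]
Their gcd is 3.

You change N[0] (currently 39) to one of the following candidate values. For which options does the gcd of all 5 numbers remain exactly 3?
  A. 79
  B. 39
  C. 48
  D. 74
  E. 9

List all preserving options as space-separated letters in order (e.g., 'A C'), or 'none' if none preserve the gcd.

Old gcd = 3; gcd of others (without N[0]) = 3
New gcd for candidate v: gcd(3, v). Preserves old gcd iff gcd(3, v) = 3.
  Option A: v=79, gcd(3,79)=1 -> changes
  Option B: v=39, gcd(3,39)=3 -> preserves
  Option C: v=48, gcd(3,48)=3 -> preserves
  Option D: v=74, gcd(3,74)=1 -> changes
  Option E: v=9, gcd(3,9)=3 -> preserves

Answer: B C E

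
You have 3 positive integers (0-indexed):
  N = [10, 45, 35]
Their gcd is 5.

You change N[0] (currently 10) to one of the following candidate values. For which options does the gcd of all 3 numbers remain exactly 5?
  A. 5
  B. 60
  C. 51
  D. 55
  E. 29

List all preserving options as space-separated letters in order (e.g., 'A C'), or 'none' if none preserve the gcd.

Old gcd = 5; gcd of others (without N[0]) = 5
New gcd for candidate v: gcd(5, v). Preserves old gcd iff gcd(5, v) = 5.
  Option A: v=5, gcd(5,5)=5 -> preserves
  Option B: v=60, gcd(5,60)=5 -> preserves
  Option C: v=51, gcd(5,51)=1 -> changes
  Option D: v=55, gcd(5,55)=5 -> preserves
  Option E: v=29, gcd(5,29)=1 -> changes

Answer: A B D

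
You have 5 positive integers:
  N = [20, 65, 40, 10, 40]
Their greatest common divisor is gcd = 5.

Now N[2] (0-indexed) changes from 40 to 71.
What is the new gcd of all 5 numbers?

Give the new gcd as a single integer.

Numbers: [20, 65, 40, 10, 40], gcd = 5
Change: index 2, 40 -> 71
gcd of the OTHER numbers (without index 2): gcd([20, 65, 10, 40]) = 5
New gcd = gcd(g_others, new_val) = gcd(5, 71) = 1

Answer: 1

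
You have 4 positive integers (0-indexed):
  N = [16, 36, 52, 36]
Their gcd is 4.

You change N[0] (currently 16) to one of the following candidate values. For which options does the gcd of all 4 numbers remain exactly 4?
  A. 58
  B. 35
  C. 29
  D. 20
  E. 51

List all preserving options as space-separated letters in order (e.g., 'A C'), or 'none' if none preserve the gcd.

Answer: D

Derivation:
Old gcd = 4; gcd of others (without N[0]) = 4
New gcd for candidate v: gcd(4, v). Preserves old gcd iff gcd(4, v) = 4.
  Option A: v=58, gcd(4,58)=2 -> changes
  Option B: v=35, gcd(4,35)=1 -> changes
  Option C: v=29, gcd(4,29)=1 -> changes
  Option D: v=20, gcd(4,20)=4 -> preserves
  Option E: v=51, gcd(4,51)=1 -> changes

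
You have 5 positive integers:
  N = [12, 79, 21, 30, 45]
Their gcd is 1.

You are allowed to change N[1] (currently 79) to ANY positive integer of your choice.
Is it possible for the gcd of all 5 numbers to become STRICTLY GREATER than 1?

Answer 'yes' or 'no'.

Current gcd = 1
gcd of all OTHER numbers (without N[1]=79): gcd([12, 21, 30, 45]) = 3
The new gcd after any change is gcd(3, new_value).
This can be at most 3.
Since 3 > old gcd 1, the gcd CAN increase (e.g., set N[1] = 3).

Answer: yes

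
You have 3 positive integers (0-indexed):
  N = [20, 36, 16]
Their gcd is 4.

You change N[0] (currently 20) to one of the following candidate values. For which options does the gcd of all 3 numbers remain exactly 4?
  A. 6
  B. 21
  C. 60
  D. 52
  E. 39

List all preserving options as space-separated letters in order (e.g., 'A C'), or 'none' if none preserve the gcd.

Old gcd = 4; gcd of others (without N[0]) = 4
New gcd for candidate v: gcd(4, v). Preserves old gcd iff gcd(4, v) = 4.
  Option A: v=6, gcd(4,6)=2 -> changes
  Option B: v=21, gcd(4,21)=1 -> changes
  Option C: v=60, gcd(4,60)=4 -> preserves
  Option D: v=52, gcd(4,52)=4 -> preserves
  Option E: v=39, gcd(4,39)=1 -> changes

Answer: C D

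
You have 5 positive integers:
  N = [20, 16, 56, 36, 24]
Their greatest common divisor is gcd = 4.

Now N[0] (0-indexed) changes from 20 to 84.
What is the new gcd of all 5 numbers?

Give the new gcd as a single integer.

Numbers: [20, 16, 56, 36, 24], gcd = 4
Change: index 0, 20 -> 84
gcd of the OTHER numbers (without index 0): gcd([16, 56, 36, 24]) = 4
New gcd = gcd(g_others, new_val) = gcd(4, 84) = 4

Answer: 4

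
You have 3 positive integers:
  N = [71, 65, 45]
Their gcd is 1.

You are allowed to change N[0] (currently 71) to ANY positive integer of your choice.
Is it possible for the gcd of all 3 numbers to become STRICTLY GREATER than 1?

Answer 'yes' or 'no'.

Current gcd = 1
gcd of all OTHER numbers (without N[0]=71): gcd([65, 45]) = 5
The new gcd after any change is gcd(5, new_value).
This can be at most 5.
Since 5 > old gcd 1, the gcd CAN increase (e.g., set N[0] = 5).

Answer: yes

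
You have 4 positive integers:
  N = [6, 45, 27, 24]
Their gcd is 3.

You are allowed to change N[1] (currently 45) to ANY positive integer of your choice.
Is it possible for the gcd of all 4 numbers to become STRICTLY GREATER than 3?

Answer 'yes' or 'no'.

Current gcd = 3
gcd of all OTHER numbers (without N[1]=45): gcd([6, 27, 24]) = 3
The new gcd after any change is gcd(3, new_value).
This can be at most 3.
Since 3 = old gcd 3, the gcd can only stay the same or decrease.

Answer: no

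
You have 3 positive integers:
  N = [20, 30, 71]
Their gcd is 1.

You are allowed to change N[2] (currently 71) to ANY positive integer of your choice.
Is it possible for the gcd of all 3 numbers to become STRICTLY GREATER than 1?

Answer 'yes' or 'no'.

Answer: yes

Derivation:
Current gcd = 1
gcd of all OTHER numbers (without N[2]=71): gcd([20, 30]) = 10
The new gcd after any change is gcd(10, new_value).
This can be at most 10.
Since 10 > old gcd 1, the gcd CAN increase (e.g., set N[2] = 10).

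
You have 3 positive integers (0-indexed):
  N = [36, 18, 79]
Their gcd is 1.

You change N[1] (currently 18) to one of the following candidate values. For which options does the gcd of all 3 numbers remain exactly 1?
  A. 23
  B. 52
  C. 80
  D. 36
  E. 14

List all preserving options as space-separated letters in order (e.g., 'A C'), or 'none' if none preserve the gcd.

Answer: A B C D E

Derivation:
Old gcd = 1; gcd of others (without N[1]) = 1
New gcd for candidate v: gcd(1, v). Preserves old gcd iff gcd(1, v) = 1.
  Option A: v=23, gcd(1,23)=1 -> preserves
  Option B: v=52, gcd(1,52)=1 -> preserves
  Option C: v=80, gcd(1,80)=1 -> preserves
  Option D: v=36, gcd(1,36)=1 -> preserves
  Option E: v=14, gcd(1,14)=1 -> preserves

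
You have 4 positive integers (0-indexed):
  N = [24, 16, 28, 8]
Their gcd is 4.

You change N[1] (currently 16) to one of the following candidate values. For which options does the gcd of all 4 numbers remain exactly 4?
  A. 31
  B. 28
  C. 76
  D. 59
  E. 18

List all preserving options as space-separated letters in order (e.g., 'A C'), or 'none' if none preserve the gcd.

Old gcd = 4; gcd of others (without N[1]) = 4
New gcd for candidate v: gcd(4, v). Preserves old gcd iff gcd(4, v) = 4.
  Option A: v=31, gcd(4,31)=1 -> changes
  Option B: v=28, gcd(4,28)=4 -> preserves
  Option C: v=76, gcd(4,76)=4 -> preserves
  Option D: v=59, gcd(4,59)=1 -> changes
  Option E: v=18, gcd(4,18)=2 -> changes

Answer: B C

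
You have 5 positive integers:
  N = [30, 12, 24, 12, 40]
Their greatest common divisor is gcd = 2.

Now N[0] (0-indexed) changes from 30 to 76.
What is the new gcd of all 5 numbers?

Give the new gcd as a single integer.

Numbers: [30, 12, 24, 12, 40], gcd = 2
Change: index 0, 30 -> 76
gcd of the OTHER numbers (without index 0): gcd([12, 24, 12, 40]) = 4
New gcd = gcd(g_others, new_val) = gcd(4, 76) = 4

Answer: 4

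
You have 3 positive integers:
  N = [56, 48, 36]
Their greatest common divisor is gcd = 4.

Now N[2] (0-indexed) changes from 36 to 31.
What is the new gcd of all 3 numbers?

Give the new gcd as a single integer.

Numbers: [56, 48, 36], gcd = 4
Change: index 2, 36 -> 31
gcd of the OTHER numbers (without index 2): gcd([56, 48]) = 8
New gcd = gcd(g_others, new_val) = gcd(8, 31) = 1

Answer: 1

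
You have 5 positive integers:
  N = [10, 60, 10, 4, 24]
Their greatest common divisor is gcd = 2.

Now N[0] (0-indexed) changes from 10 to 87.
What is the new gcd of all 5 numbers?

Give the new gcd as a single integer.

Answer: 1

Derivation:
Numbers: [10, 60, 10, 4, 24], gcd = 2
Change: index 0, 10 -> 87
gcd of the OTHER numbers (without index 0): gcd([60, 10, 4, 24]) = 2
New gcd = gcd(g_others, new_val) = gcd(2, 87) = 1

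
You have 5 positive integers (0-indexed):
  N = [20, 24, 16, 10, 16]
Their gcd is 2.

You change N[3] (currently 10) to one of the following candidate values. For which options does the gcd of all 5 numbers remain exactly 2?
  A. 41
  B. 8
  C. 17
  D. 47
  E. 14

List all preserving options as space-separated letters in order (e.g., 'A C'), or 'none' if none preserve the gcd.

Old gcd = 2; gcd of others (without N[3]) = 4
New gcd for candidate v: gcd(4, v). Preserves old gcd iff gcd(4, v) = 2.
  Option A: v=41, gcd(4,41)=1 -> changes
  Option B: v=8, gcd(4,8)=4 -> changes
  Option C: v=17, gcd(4,17)=1 -> changes
  Option D: v=47, gcd(4,47)=1 -> changes
  Option E: v=14, gcd(4,14)=2 -> preserves

Answer: E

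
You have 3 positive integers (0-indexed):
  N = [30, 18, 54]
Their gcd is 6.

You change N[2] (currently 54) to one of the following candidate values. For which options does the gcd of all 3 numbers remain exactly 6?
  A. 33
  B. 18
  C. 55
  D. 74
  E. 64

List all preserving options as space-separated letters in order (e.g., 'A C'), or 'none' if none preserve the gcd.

Answer: B

Derivation:
Old gcd = 6; gcd of others (without N[2]) = 6
New gcd for candidate v: gcd(6, v). Preserves old gcd iff gcd(6, v) = 6.
  Option A: v=33, gcd(6,33)=3 -> changes
  Option B: v=18, gcd(6,18)=6 -> preserves
  Option C: v=55, gcd(6,55)=1 -> changes
  Option D: v=74, gcd(6,74)=2 -> changes
  Option E: v=64, gcd(6,64)=2 -> changes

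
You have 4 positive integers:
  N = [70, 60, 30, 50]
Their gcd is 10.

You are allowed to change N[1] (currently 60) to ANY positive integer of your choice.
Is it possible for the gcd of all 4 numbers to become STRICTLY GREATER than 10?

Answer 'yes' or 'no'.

Answer: no

Derivation:
Current gcd = 10
gcd of all OTHER numbers (without N[1]=60): gcd([70, 30, 50]) = 10
The new gcd after any change is gcd(10, new_value).
This can be at most 10.
Since 10 = old gcd 10, the gcd can only stay the same or decrease.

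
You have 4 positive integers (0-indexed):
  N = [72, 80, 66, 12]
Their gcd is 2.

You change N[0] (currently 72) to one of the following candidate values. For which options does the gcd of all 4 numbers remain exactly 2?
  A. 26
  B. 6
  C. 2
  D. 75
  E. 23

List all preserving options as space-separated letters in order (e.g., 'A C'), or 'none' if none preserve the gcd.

Answer: A B C

Derivation:
Old gcd = 2; gcd of others (without N[0]) = 2
New gcd for candidate v: gcd(2, v). Preserves old gcd iff gcd(2, v) = 2.
  Option A: v=26, gcd(2,26)=2 -> preserves
  Option B: v=6, gcd(2,6)=2 -> preserves
  Option C: v=2, gcd(2,2)=2 -> preserves
  Option D: v=75, gcd(2,75)=1 -> changes
  Option E: v=23, gcd(2,23)=1 -> changes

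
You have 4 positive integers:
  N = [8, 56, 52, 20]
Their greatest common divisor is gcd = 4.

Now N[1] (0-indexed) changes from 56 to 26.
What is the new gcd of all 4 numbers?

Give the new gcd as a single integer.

Answer: 2

Derivation:
Numbers: [8, 56, 52, 20], gcd = 4
Change: index 1, 56 -> 26
gcd of the OTHER numbers (without index 1): gcd([8, 52, 20]) = 4
New gcd = gcd(g_others, new_val) = gcd(4, 26) = 2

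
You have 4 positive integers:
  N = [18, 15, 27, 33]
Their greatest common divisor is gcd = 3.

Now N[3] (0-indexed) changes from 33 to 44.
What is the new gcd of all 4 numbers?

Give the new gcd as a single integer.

Answer: 1

Derivation:
Numbers: [18, 15, 27, 33], gcd = 3
Change: index 3, 33 -> 44
gcd of the OTHER numbers (without index 3): gcd([18, 15, 27]) = 3
New gcd = gcd(g_others, new_val) = gcd(3, 44) = 1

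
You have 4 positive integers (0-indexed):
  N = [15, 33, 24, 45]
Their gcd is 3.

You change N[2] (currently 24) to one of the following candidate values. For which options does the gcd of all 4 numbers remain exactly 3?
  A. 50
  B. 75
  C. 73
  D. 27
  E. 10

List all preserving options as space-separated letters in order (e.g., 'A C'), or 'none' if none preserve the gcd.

Old gcd = 3; gcd of others (without N[2]) = 3
New gcd for candidate v: gcd(3, v). Preserves old gcd iff gcd(3, v) = 3.
  Option A: v=50, gcd(3,50)=1 -> changes
  Option B: v=75, gcd(3,75)=3 -> preserves
  Option C: v=73, gcd(3,73)=1 -> changes
  Option D: v=27, gcd(3,27)=3 -> preserves
  Option E: v=10, gcd(3,10)=1 -> changes

Answer: B D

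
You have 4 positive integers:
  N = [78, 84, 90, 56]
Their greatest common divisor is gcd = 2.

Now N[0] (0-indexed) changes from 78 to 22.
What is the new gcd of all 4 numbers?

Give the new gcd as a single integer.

Numbers: [78, 84, 90, 56], gcd = 2
Change: index 0, 78 -> 22
gcd of the OTHER numbers (without index 0): gcd([84, 90, 56]) = 2
New gcd = gcd(g_others, new_val) = gcd(2, 22) = 2

Answer: 2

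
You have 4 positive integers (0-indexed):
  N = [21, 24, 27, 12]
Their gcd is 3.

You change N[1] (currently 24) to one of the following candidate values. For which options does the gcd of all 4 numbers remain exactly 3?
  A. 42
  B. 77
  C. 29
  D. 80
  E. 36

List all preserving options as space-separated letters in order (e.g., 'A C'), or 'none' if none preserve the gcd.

Old gcd = 3; gcd of others (without N[1]) = 3
New gcd for candidate v: gcd(3, v). Preserves old gcd iff gcd(3, v) = 3.
  Option A: v=42, gcd(3,42)=3 -> preserves
  Option B: v=77, gcd(3,77)=1 -> changes
  Option C: v=29, gcd(3,29)=1 -> changes
  Option D: v=80, gcd(3,80)=1 -> changes
  Option E: v=36, gcd(3,36)=3 -> preserves

Answer: A E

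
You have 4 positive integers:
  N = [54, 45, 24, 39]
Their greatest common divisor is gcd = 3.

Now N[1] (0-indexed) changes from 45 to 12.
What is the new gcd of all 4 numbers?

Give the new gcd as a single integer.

Numbers: [54, 45, 24, 39], gcd = 3
Change: index 1, 45 -> 12
gcd of the OTHER numbers (without index 1): gcd([54, 24, 39]) = 3
New gcd = gcd(g_others, new_val) = gcd(3, 12) = 3

Answer: 3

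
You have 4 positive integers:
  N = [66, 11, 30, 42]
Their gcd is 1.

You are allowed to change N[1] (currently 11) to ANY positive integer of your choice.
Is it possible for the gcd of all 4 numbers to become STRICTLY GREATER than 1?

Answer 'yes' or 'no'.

Current gcd = 1
gcd of all OTHER numbers (without N[1]=11): gcd([66, 30, 42]) = 6
The new gcd after any change is gcd(6, new_value).
This can be at most 6.
Since 6 > old gcd 1, the gcd CAN increase (e.g., set N[1] = 6).

Answer: yes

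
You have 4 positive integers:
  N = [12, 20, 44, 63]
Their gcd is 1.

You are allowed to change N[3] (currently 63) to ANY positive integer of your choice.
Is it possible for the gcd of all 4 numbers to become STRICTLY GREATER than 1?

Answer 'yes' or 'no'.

Current gcd = 1
gcd of all OTHER numbers (without N[3]=63): gcd([12, 20, 44]) = 4
The new gcd after any change is gcd(4, new_value).
This can be at most 4.
Since 4 > old gcd 1, the gcd CAN increase (e.g., set N[3] = 4).

Answer: yes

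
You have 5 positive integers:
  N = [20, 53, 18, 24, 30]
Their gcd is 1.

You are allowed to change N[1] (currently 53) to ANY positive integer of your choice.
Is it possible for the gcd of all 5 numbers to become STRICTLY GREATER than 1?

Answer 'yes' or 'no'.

Current gcd = 1
gcd of all OTHER numbers (without N[1]=53): gcd([20, 18, 24, 30]) = 2
The new gcd after any change is gcd(2, new_value).
This can be at most 2.
Since 2 > old gcd 1, the gcd CAN increase (e.g., set N[1] = 2).

Answer: yes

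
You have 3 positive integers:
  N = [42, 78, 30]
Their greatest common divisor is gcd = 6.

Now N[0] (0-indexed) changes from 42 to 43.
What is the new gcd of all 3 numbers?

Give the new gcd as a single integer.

Answer: 1

Derivation:
Numbers: [42, 78, 30], gcd = 6
Change: index 0, 42 -> 43
gcd of the OTHER numbers (without index 0): gcd([78, 30]) = 6
New gcd = gcd(g_others, new_val) = gcd(6, 43) = 1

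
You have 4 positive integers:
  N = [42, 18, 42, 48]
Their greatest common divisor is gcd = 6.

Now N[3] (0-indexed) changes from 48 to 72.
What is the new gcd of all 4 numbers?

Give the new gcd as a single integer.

Answer: 6

Derivation:
Numbers: [42, 18, 42, 48], gcd = 6
Change: index 3, 48 -> 72
gcd of the OTHER numbers (without index 3): gcd([42, 18, 42]) = 6
New gcd = gcd(g_others, new_val) = gcd(6, 72) = 6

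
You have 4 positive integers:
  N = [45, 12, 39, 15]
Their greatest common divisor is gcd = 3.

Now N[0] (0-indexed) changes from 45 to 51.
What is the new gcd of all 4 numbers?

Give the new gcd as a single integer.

Answer: 3

Derivation:
Numbers: [45, 12, 39, 15], gcd = 3
Change: index 0, 45 -> 51
gcd of the OTHER numbers (without index 0): gcd([12, 39, 15]) = 3
New gcd = gcd(g_others, new_val) = gcd(3, 51) = 3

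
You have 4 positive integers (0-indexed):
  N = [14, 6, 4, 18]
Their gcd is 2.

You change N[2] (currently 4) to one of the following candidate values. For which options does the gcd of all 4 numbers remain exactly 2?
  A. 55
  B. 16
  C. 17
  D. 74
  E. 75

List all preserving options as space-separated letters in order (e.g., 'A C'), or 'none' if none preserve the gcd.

Answer: B D

Derivation:
Old gcd = 2; gcd of others (without N[2]) = 2
New gcd for candidate v: gcd(2, v). Preserves old gcd iff gcd(2, v) = 2.
  Option A: v=55, gcd(2,55)=1 -> changes
  Option B: v=16, gcd(2,16)=2 -> preserves
  Option C: v=17, gcd(2,17)=1 -> changes
  Option D: v=74, gcd(2,74)=2 -> preserves
  Option E: v=75, gcd(2,75)=1 -> changes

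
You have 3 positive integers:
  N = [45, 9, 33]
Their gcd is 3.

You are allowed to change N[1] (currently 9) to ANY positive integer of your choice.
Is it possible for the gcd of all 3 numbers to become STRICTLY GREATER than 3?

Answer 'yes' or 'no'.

Answer: no

Derivation:
Current gcd = 3
gcd of all OTHER numbers (without N[1]=9): gcd([45, 33]) = 3
The new gcd after any change is gcd(3, new_value).
This can be at most 3.
Since 3 = old gcd 3, the gcd can only stay the same or decrease.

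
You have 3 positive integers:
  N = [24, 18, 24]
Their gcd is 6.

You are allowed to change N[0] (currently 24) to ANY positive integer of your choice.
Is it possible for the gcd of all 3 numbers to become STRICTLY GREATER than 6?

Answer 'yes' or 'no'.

Answer: no

Derivation:
Current gcd = 6
gcd of all OTHER numbers (without N[0]=24): gcd([18, 24]) = 6
The new gcd after any change is gcd(6, new_value).
This can be at most 6.
Since 6 = old gcd 6, the gcd can only stay the same or decrease.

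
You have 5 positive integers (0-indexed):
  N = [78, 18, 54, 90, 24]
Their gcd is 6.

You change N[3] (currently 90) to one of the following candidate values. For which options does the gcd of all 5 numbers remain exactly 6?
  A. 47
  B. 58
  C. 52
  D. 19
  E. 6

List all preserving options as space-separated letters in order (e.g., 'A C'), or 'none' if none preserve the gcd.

Old gcd = 6; gcd of others (without N[3]) = 6
New gcd for candidate v: gcd(6, v). Preserves old gcd iff gcd(6, v) = 6.
  Option A: v=47, gcd(6,47)=1 -> changes
  Option B: v=58, gcd(6,58)=2 -> changes
  Option C: v=52, gcd(6,52)=2 -> changes
  Option D: v=19, gcd(6,19)=1 -> changes
  Option E: v=6, gcd(6,6)=6 -> preserves

Answer: E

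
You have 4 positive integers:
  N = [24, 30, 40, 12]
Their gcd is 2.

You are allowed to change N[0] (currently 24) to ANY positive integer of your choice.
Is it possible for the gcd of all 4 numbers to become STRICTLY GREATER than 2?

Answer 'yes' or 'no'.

Current gcd = 2
gcd of all OTHER numbers (without N[0]=24): gcd([30, 40, 12]) = 2
The new gcd after any change is gcd(2, new_value).
This can be at most 2.
Since 2 = old gcd 2, the gcd can only stay the same or decrease.

Answer: no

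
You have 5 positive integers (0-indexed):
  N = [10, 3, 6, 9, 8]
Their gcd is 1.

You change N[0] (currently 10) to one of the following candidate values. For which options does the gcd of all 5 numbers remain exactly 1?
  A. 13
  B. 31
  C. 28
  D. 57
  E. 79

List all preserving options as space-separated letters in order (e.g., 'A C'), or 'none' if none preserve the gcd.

Answer: A B C D E

Derivation:
Old gcd = 1; gcd of others (without N[0]) = 1
New gcd for candidate v: gcd(1, v). Preserves old gcd iff gcd(1, v) = 1.
  Option A: v=13, gcd(1,13)=1 -> preserves
  Option B: v=31, gcd(1,31)=1 -> preserves
  Option C: v=28, gcd(1,28)=1 -> preserves
  Option D: v=57, gcd(1,57)=1 -> preserves
  Option E: v=79, gcd(1,79)=1 -> preserves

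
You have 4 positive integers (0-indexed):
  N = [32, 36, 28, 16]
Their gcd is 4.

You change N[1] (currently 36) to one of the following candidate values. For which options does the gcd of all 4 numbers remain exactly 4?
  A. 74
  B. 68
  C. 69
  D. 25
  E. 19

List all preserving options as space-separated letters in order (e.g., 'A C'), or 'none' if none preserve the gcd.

Old gcd = 4; gcd of others (without N[1]) = 4
New gcd for candidate v: gcd(4, v). Preserves old gcd iff gcd(4, v) = 4.
  Option A: v=74, gcd(4,74)=2 -> changes
  Option B: v=68, gcd(4,68)=4 -> preserves
  Option C: v=69, gcd(4,69)=1 -> changes
  Option D: v=25, gcd(4,25)=1 -> changes
  Option E: v=19, gcd(4,19)=1 -> changes

Answer: B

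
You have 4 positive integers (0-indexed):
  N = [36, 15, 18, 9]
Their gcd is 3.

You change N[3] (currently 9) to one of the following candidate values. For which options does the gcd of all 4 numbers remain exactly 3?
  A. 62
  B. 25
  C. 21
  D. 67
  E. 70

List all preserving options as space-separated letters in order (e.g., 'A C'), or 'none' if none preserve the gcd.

Old gcd = 3; gcd of others (without N[3]) = 3
New gcd for candidate v: gcd(3, v). Preserves old gcd iff gcd(3, v) = 3.
  Option A: v=62, gcd(3,62)=1 -> changes
  Option B: v=25, gcd(3,25)=1 -> changes
  Option C: v=21, gcd(3,21)=3 -> preserves
  Option D: v=67, gcd(3,67)=1 -> changes
  Option E: v=70, gcd(3,70)=1 -> changes

Answer: C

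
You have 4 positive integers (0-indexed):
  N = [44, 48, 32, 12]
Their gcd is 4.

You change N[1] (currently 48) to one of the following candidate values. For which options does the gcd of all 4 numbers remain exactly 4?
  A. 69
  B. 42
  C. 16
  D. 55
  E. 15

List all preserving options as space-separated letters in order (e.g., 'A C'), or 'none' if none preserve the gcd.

Old gcd = 4; gcd of others (without N[1]) = 4
New gcd for candidate v: gcd(4, v). Preserves old gcd iff gcd(4, v) = 4.
  Option A: v=69, gcd(4,69)=1 -> changes
  Option B: v=42, gcd(4,42)=2 -> changes
  Option C: v=16, gcd(4,16)=4 -> preserves
  Option D: v=55, gcd(4,55)=1 -> changes
  Option E: v=15, gcd(4,15)=1 -> changes

Answer: C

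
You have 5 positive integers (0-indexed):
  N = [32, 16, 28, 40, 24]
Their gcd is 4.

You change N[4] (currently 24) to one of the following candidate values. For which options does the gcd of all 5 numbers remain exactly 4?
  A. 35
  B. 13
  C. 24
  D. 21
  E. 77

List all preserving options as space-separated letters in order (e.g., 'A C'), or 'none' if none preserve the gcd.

Answer: C

Derivation:
Old gcd = 4; gcd of others (without N[4]) = 4
New gcd for candidate v: gcd(4, v). Preserves old gcd iff gcd(4, v) = 4.
  Option A: v=35, gcd(4,35)=1 -> changes
  Option B: v=13, gcd(4,13)=1 -> changes
  Option C: v=24, gcd(4,24)=4 -> preserves
  Option D: v=21, gcd(4,21)=1 -> changes
  Option E: v=77, gcd(4,77)=1 -> changes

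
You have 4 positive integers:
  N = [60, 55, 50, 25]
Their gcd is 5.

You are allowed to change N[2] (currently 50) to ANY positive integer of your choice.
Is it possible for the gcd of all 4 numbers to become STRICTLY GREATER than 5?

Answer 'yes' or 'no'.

Current gcd = 5
gcd of all OTHER numbers (without N[2]=50): gcd([60, 55, 25]) = 5
The new gcd after any change is gcd(5, new_value).
This can be at most 5.
Since 5 = old gcd 5, the gcd can only stay the same or decrease.

Answer: no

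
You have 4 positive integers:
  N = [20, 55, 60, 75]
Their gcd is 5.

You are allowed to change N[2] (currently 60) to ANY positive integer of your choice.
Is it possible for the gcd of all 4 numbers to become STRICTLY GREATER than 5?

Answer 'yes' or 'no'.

Current gcd = 5
gcd of all OTHER numbers (without N[2]=60): gcd([20, 55, 75]) = 5
The new gcd after any change is gcd(5, new_value).
This can be at most 5.
Since 5 = old gcd 5, the gcd can only stay the same or decrease.

Answer: no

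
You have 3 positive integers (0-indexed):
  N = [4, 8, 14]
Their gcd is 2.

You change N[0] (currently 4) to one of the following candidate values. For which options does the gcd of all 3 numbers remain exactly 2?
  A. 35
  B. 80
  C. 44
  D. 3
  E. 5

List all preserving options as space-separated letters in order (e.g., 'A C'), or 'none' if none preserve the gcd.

Old gcd = 2; gcd of others (without N[0]) = 2
New gcd for candidate v: gcd(2, v). Preserves old gcd iff gcd(2, v) = 2.
  Option A: v=35, gcd(2,35)=1 -> changes
  Option B: v=80, gcd(2,80)=2 -> preserves
  Option C: v=44, gcd(2,44)=2 -> preserves
  Option D: v=3, gcd(2,3)=1 -> changes
  Option E: v=5, gcd(2,5)=1 -> changes

Answer: B C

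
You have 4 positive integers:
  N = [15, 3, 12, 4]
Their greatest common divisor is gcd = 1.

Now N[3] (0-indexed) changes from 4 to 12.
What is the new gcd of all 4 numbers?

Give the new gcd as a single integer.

Numbers: [15, 3, 12, 4], gcd = 1
Change: index 3, 4 -> 12
gcd of the OTHER numbers (without index 3): gcd([15, 3, 12]) = 3
New gcd = gcd(g_others, new_val) = gcd(3, 12) = 3

Answer: 3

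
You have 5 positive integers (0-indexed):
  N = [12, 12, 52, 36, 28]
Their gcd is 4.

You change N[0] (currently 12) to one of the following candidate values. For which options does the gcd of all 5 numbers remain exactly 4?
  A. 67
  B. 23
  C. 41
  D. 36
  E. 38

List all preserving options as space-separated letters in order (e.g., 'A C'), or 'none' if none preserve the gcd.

Answer: D

Derivation:
Old gcd = 4; gcd of others (without N[0]) = 4
New gcd for candidate v: gcd(4, v). Preserves old gcd iff gcd(4, v) = 4.
  Option A: v=67, gcd(4,67)=1 -> changes
  Option B: v=23, gcd(4,23)=1 -> changes
  Option C: v=41, gcd(4,41)=1 -> changes
  Option D: v=36, gcd(4,36)=4 -> preserves
  Option E: v=38, gcd(4,38)=2 -> changes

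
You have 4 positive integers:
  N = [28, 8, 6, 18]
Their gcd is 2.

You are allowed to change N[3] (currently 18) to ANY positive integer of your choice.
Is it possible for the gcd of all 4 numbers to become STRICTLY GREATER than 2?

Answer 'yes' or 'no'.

Current gcd = 2
gcd of all OTHER numbers (without N[3]=18): gcd([28, 8, 6]) = 2
The new gcd after any change is gcd(2, new_value).
This can be at most 2.
Since 2 = old gcd 2, the gcd can only stay the same or decrease.

Answer: no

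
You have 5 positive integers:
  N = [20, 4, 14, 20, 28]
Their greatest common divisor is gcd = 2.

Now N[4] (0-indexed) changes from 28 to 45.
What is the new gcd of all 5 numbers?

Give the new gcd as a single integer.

Numbers: [20, 4, 14, 20, 28], gcd = 2
Change: index 4, 28 -> 45
gcd of the OTHER numbers (without index 4): gcd([20, 4, 14, 20]) = 2
New gcd = gcd(g_others, new_val) = gcd(2, 45) = 1

Answer: 1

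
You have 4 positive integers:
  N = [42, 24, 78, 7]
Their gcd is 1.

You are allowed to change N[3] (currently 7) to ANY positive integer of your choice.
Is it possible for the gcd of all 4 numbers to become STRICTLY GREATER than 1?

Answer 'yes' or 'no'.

Answer: yes

Derivation:
Current gcd = 1
gcd of all OTHER numbers (without N[3]=7): gcd([42, 24, 78]) = 6
The new gcd after any change is gcd(6, new_value).
This can be at most 6.
Since 6 > old gcd 1, the gcd CAN increase (e.g., set N[3] = 6).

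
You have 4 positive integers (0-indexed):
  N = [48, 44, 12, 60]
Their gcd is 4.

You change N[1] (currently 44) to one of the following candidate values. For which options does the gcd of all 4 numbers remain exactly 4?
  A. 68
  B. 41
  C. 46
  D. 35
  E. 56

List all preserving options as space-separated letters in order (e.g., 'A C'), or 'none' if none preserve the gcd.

Old gcd = 4; gcd of others (without N[1]) = 12
New gcd for candidate v: gcd(12, v). Preserves old gcd iff gcd(12, v) = 4.
  Option A: v=68, gcd(12,68)=4 -> preserves
  Option B: v=41, gcd(12,41)=1 -> changes
  Option C: v=46, gcd(12,46)=2 -> changes
  Option D: v=35, gcd(12,35)=1 -> changes
  Option E: v=56, gcd(12,56)=4 -> preserves

Answer: A E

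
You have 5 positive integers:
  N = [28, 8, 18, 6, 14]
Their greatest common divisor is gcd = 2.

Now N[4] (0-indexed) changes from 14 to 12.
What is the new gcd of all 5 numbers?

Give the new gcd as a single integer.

Answer: 2

Derivation:
Numbers: [28, 8, 18, 6, 14], gcd = 2
Change: index 4, 14 -> 12
gcd of the OTHER numbers (without index 4): gcd([28, 8, 18, 6]) = 2
New gcd = gcd(g_others, new_val) = gcd(2, 12) = 2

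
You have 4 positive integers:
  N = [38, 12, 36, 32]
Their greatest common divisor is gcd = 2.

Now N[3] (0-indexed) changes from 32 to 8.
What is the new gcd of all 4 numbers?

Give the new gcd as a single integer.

Answer: 2

Derivation:
Numbers: [38, 12, 36, 32], gcd = 2
Change: index 3, 32 -> 8
gcd of the OTHER numbers (without index 3): gcd([38, 12, 36]) = 2
New gcd = gcd(g_others, new_val) = gcd(2, 8) = 2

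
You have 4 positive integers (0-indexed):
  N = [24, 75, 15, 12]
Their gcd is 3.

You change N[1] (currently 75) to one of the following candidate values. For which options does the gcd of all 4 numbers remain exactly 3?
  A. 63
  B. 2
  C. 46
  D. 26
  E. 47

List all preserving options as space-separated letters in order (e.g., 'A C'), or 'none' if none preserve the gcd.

Answer: A

Derivation:
Old gcd = 3; gcd of others (without N[1]) = 3
New gcd for candidate v: gcd(3, v). Preserves old gcd iff gcd(3, v) = 3.
  Option A: v=63, gcd(3,63)=3 -> preserves
  Option B: v=2, gcd(3,2)=1 -> changes
  Option C: v=46, gcd(3,46)=1 -> changes
  Option D: v=26, gcd(3,26)=1 -> changes
  Option E: v=47, gcd(3,47)=1 -> changes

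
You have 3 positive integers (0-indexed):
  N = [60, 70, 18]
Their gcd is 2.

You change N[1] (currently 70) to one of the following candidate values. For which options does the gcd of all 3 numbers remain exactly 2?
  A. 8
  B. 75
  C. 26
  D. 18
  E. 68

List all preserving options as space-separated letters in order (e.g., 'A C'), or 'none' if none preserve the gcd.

Answer: A C E

Derivation:
Old gcd = 2; gcd of others (without N[1]) = 6
New gcd for candidate v: gcd(6, v). Preserves old gcd iff gcd(6, v) = 2.
  Option A: v=8, gcd(6,8)=2 -> preserves
  Option B: v=75, gcd(6,75)=3 -> changes
  Option C: v=26, gcd(6,26)=2 -> preserves
  Option D: v=18, gcd(6,18)=6 -> changes
  Option E: v=68, gcd(6,68)=2 -> preserves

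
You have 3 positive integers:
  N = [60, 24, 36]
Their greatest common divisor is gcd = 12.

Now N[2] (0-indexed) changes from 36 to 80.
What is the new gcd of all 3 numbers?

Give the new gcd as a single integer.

Answer: 4

Derivation:
Numbers: [60, 24, 36], gcd = 12
Change: index 2, 36 -> 80
gcd of the OTHER numbers (without index 2): gcd([60, 24]) = 12
New gcd = gcd(g_others, new_val) = gcd(12, 80) = 4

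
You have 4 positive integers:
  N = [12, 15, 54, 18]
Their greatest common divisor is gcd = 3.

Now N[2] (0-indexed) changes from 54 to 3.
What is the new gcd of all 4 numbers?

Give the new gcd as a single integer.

Numbers: [12, 15, 54, 18], gcd = 3
Change: index 2, 54 -> 3
gcd of the OTHER numbers (without index 2): gcd([12, 15, 18]) = 3
New gcd = gcd(g_others, new_val) = gcd(3, 3) = 3

Answer: 3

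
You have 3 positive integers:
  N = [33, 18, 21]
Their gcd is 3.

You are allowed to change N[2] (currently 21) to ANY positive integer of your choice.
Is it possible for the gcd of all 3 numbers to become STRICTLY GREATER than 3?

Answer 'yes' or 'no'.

Current gcd = 3
gcd of all OTHER numbers (without N[2]=21): gcd([33, 18]) = 3
The new gcd after any change is gcd(3, new_value).
This can be at most 3.
Since 3 = old gcd 3, the gcd can only stay the same or decrease.

Answer: no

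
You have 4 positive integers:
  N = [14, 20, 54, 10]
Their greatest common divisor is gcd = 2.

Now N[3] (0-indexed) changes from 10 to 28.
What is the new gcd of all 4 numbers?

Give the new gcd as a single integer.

Answer: 2

Derivation:
Numbers: [14, 20, 54, 10], gcd = 2
Change: index 3, 10 -> 28
gcd of the OTHER numbers (without index 3): gcd([14, 20, 54]) = 2
New gcd = gcd(g_others, new_val) = gcd(2, 28) = 2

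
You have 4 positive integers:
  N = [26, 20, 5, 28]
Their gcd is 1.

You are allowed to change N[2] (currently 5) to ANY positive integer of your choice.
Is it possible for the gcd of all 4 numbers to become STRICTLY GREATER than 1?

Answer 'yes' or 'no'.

Answer: yes

Derivation:
Current gcd = 1
gcd of all OTHER numbers (without N[2]=5): gcd([26, 20, 28]) = 2
The new gcd after any change is gcd(2, new_value).
This can be at most 2.
Since 2 > old gcd 1, the gcd CAN increase (e.g., set N[2] = 2).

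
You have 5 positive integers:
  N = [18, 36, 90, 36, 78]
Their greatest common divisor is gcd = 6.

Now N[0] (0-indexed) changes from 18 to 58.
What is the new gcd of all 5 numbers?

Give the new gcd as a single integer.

Answer: 2

Derivation:
Numbers: [18, 36, 90, 36, 78], gcd = 6
Change: index 0, 18 -> 58
gcd of the OTHER numbers (without index 0): gcd([36, 90, 36, 78]) = 6
New gcd = gcd(g_others, new_val) = gcd(6, 58) = 2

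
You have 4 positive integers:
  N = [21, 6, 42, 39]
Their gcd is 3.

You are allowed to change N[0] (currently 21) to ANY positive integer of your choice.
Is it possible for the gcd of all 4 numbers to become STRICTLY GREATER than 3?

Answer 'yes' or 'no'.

Answer: no

Derivation:
Current gcd = 3
gcd of all OTHER numbers (without N[0]=21): gcd([6, 42, 39]) = 3
The new gcd after any change is gcd(3, new_value).
This can be at most 3.
Since 3 = old gcd 3, the gcd can only stay the same or decrease.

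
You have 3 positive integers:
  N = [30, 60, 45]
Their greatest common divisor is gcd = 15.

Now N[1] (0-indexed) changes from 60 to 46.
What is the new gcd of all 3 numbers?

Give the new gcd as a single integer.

Numbers: [30, 60, 45], gcd = 15
Change: index 1, 60 -> 46
gcd of the OTHER numbers (without index 1): gcd([30, 45]) = 15
New gcd = gcd(g_others, new_val) = gcd(15, 46) = 1

Answer: 1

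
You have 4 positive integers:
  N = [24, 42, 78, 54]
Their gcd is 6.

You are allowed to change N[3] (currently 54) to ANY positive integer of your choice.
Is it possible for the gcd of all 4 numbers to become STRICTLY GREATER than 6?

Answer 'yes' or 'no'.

Answer: no

Derivation:
Current gcd = 6
gcd of all OTHER numbers (without N[3]=54): gcd([24, 42, 78]) = 6
The new gcd after any change is gcd(6, new_value).
This can be at most 6.
Since 6 = old gcd 6, the gcd can only stay the same or decrease.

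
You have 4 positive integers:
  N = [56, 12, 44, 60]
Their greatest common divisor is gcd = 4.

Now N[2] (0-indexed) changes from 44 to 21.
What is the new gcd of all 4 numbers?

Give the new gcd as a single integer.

Numbers: [56, 12, 44, 60], gcd = 4
Change: index 2, 44 -> 21
gcd of the OTHER numbers (without index 2): gcd([56, 12, 60]) = 4
New gcd = gcd(g_others, new_val) = gcd(4, 21) = 1

Answer: 1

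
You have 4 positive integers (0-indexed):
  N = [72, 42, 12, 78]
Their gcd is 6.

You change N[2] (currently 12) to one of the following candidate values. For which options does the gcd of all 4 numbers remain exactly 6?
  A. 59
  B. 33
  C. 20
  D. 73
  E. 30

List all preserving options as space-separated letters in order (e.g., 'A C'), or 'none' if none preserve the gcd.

Old gcd = 6; gcd of others (without N[2]) = 6
New gcd for candidate v: gcd(6, v). Preserves old gcd iff gcd(6, v) = 6.
  Option A: v=59, gcd(6,59)=1 -> changes
  Option B: v=33, gcd(6,33)=3 -> changes
  Option C: v=20, gcd(6,20)=2 -> changes
  Option D: v=73, gcd(6,73)=1 -> changes
  Option E: v=30, gcd(6,30)=6 -> preserves

Answer: E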